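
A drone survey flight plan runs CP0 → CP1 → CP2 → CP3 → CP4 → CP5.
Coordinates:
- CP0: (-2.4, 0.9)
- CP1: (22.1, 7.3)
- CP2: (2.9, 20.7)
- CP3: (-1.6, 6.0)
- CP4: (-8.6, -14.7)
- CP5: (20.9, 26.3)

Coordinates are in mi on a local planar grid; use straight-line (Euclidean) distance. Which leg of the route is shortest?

CP2–CP3

Leg distances:
CP0→CP1: 25.3 mi
CP1→CP2: 23.4 mi
CP2→CP3: 15.4 mi
CP3→CP4: 21.9 mi
CP4→CP5: 50.5 mi
The shortest leg is CP2–CP3 at 15.4 mi.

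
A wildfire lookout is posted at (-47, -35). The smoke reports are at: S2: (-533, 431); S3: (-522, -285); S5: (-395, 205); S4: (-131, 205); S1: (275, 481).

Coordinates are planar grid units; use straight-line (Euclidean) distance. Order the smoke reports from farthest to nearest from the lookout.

Distance from the lookout at (-47, -35) to each:
S2 (-533, 431): 673.3
S1 (275, 481): 608.2
S3 (-522, -285): 536.8
S5 (-395, 205): 422.7
S4 (-131, 205): 254.3

S2, S1, S3, S5, S4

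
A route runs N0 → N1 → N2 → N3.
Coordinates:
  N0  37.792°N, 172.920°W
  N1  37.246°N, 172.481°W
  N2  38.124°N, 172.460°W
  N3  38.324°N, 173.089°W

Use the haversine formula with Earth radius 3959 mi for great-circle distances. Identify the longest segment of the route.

N1–N2

Leg distances:
N0→N1: 44.7 mi
N1→N2: 60.7 mi
N2→N3: 36.8 mi
The longest leg is N1–N2 at 60.7 mi.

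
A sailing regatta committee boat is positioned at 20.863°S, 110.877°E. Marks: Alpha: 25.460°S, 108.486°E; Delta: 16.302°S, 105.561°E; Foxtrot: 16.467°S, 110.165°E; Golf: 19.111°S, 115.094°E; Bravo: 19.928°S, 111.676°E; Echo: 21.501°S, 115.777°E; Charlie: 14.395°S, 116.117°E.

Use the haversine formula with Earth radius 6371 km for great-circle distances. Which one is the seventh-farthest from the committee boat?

Distance to each, sorted:
Charlie: 908.4 km
Delta: 755.6 km
Alpha: 566.6 km
Echo: 512.9 km
Foxtrot: 494.5 km
Golf: 481.8 km
Bravo: 133.2 km
The seventh-farthest is Bravo at 133.2 km.

Bravo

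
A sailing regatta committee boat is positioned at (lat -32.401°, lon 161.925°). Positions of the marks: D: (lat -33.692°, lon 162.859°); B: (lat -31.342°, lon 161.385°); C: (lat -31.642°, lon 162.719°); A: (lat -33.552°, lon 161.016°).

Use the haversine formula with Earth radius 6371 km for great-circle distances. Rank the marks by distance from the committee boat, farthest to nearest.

D, A, B, C

Distances from the committee boat:
D (lat -33.692°, lon 162.859°): 167.9 km
A (lat -33.552°, lon 161.016°): 153.5 km
B (lat -31.342°, lon 161.385°): 128.3 km
C (lat -31.642°, lon 162.719°): 112.8 km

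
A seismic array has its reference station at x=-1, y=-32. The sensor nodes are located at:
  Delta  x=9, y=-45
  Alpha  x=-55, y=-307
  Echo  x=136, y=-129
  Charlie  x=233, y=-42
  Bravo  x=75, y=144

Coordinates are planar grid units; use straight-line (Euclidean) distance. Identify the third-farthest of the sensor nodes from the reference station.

Bravo

Distance to each, sorted:
Alpha: 280.3
Charlie: 234.2
Bravo: 191.7
Echo: 167.9
Delta: 16.4
The third-farthest is Bravo at 191.7.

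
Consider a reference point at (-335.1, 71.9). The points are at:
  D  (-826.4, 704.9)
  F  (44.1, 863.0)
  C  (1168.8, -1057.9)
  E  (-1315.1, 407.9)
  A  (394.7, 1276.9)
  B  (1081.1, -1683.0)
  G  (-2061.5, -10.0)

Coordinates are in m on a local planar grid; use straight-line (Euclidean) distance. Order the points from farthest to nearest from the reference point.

Distance from the reference point at (-335.1, 71.9) to each:
B (1081.1, -1683.0): 2255.1 m
C (1168.8, -1057.9): 1881.0 m
G (-2061.5, -10.0): 1728.3 m
A (394.7, 1276.9): 1408.8 m
E (-1315.1, 407.9): 1036.0 m
F (44.1, 863.0): 877.3 m
D (-826.4, 704.9): 801.3 m

B, C, G, A, E, F, D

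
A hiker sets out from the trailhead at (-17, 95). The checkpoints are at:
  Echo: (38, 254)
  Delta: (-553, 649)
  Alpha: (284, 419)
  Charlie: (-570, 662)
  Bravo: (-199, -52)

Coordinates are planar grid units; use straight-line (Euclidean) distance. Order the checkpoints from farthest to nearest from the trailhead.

Distance from the trailhead at (-17, 95) to each:
Charlie (-570, 662): 792.0
Delta (-553, 649): 770.9
Alpha (284, 419): 442.2
Bravo (-199, -52): 234.0
Echo (38, 254): 168.2

Charlie, Delta, Alpha, Bravo, Echo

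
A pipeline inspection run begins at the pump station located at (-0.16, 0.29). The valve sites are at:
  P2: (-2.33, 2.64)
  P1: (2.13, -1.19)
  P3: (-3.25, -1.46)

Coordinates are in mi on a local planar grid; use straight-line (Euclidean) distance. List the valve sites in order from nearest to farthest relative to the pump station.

P1, P2, P3

Distance from the pump station at (-0.16, 0.29) to each:
P1 (2.13, -1.19): 2.7 mi
P2 (-2.33, 2.64): 3.2 mi
P3 (-3.25, -1.46): 3.6 mi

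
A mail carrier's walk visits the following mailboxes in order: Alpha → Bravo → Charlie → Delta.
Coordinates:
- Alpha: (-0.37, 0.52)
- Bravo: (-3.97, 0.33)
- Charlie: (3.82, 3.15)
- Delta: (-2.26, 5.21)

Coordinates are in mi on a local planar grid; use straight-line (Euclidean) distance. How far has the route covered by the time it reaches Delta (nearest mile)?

18 mi

Leg distances:
Alpha→Bravo: 3.6 mi  (cumulative 3.6 mi)
Bravo→Charlie: 8.3 mi  (cumulative 11.9 mi)
Charlie→Delta: 6.4 mi  (cumulative 18.3 mi)
Cumulative distance at Delta ≈ 18 mi.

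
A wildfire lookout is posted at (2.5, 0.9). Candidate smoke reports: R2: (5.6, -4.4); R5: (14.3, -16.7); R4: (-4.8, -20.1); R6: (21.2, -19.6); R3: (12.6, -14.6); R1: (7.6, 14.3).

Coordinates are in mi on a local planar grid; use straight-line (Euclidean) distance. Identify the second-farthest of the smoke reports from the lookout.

R4

Distances from the lookout ((2.5, 0.9)):
R6: 27.7 mi
R4: 22.2 mi
R5: 21.2 mi
R3: 18.5 mi
R1: 14.3 mi
R2: 6.1 mi
The second-farthest is R4 at 22.2 mi.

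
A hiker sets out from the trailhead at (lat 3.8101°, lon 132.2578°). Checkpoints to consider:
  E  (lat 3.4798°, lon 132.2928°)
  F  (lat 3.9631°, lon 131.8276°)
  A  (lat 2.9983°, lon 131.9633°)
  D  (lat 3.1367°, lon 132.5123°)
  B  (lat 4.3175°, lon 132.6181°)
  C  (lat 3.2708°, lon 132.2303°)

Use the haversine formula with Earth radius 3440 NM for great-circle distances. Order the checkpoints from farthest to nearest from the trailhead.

A, D, B, C, F, E

Distance from the trailhead at (lat 3.8101°, lon 132.2578°) to each:
A (lat 2.9983°, lon 131.9633°): 51.8 NM
D (lat 3.1367°, lon 132.5123°): 43.2 NM
B (lat 4.3175°, lon 132.6181°): 37.3 NM
C (lat 3.2708°, lon 132.2303°): 32.4 NM
F (lat 3.9631°, lon 131.8276°): 27.4 NM
E (lat 3.4798°, lon 132.2928°): 19.9 NM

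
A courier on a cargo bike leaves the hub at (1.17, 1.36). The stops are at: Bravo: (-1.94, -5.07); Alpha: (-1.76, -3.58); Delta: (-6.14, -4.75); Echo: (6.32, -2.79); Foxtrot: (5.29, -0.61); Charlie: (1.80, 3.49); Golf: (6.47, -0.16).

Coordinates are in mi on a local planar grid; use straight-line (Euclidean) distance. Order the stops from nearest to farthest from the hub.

Distances from the hub:
Charlie (1.80, 3.49): 2.2 mi
Foxtrot (5.29, -0.61): 4.6 mi
Golf (6.47, -0.16): 5.5 mi
Alpha (-1.76, -3.58): 5.7 mi
Echo (6.32, -2.79): 6.6 mi
Bravo (-1.94, -5.07): 7.1 mi
Delta (-6.14, -4.75): 9.5 mi

Charlie, Foxtrot, Golf, Alpha, Echo, Bravo, Delta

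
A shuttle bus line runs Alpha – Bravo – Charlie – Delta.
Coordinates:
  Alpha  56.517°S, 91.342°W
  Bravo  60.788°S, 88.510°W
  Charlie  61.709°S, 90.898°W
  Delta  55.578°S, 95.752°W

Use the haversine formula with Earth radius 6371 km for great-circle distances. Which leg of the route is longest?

Leg distances:
Alpha→Bravo: 502.3 km
Bravo→Charlie: 163.7 km
Charlie→Delta: 736.8 km
The longest leg is Charlie–Delta at 736.8 km.

Charlie–Delta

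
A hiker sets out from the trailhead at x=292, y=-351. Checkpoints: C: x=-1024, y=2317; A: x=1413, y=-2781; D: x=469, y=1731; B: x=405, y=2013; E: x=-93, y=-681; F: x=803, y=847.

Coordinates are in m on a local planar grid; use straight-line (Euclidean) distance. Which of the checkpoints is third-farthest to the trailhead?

Distance to each, sorted:
C: 2974.9 m
A: 2676.1 m
B: 2366.7 m
D: 2089.5 m
F: 1302.4 m
E: 507.1 m
The third-farthest is B at 2366.7 m.

B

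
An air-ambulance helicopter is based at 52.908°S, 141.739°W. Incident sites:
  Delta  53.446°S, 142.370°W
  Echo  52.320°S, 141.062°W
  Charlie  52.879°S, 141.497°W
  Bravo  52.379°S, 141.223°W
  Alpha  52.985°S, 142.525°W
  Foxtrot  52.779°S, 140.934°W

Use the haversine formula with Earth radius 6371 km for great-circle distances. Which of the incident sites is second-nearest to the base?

Alpha

Distances from the base (52.908°S, 141.739°W):
Charlie: 16.6 km
Alpha: 53.4 km
Foxtrot: 55.9 km
Bravo: 68.4 km
Delta: 73.1 km
Echo: 79.8 km
The second-nearest is Alpha at 53.4 km.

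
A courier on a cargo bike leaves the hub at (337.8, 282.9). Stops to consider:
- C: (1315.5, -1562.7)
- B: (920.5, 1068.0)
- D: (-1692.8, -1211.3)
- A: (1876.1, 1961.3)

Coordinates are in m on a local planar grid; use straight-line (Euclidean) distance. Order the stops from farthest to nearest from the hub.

Computing each straight-line distance from (337.8, 282.9):
D (-1692.8, -1211.3): 2521.1 m
A (1876.1, 1961.3): 2276.7 m
C (1315.5, -1562.7): 2088.6 m
B (920.5, 1068.0): 977.7 m

D, A, C, B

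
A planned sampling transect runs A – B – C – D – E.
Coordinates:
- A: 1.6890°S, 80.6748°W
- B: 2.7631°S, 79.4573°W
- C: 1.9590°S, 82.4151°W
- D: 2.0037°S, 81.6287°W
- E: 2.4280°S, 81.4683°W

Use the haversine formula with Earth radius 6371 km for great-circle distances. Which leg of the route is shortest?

D–E

Leg distances:
A→B: 180.5 km
B→C: 340.6 km
C→D: 87.5 km
D→E: 50.4 km
The shortest leg is D–E at 50.4 km.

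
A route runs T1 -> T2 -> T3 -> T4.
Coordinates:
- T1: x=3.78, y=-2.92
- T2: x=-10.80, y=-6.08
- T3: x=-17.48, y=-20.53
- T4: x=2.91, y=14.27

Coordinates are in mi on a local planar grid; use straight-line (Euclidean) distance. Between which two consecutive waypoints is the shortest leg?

T1–T2

Leg distances:
T1→T2: 14.9 mi
T2→T3: 15.9 mi
T3→T4: 40.3 mi
The shortest leg is T1–T2 at 14.9 mi.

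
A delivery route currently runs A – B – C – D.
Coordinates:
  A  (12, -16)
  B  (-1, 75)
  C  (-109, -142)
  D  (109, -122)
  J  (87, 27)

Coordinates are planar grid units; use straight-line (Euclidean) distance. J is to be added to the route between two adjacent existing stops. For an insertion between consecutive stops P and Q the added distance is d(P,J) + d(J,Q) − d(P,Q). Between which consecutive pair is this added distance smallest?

between A and B

Added distance for inserting J between each consecutive pair:
A–B: 94.8
B–C: 116.6
C–D: 190.5
Smallest added distance is 94.8, inserting between A and B.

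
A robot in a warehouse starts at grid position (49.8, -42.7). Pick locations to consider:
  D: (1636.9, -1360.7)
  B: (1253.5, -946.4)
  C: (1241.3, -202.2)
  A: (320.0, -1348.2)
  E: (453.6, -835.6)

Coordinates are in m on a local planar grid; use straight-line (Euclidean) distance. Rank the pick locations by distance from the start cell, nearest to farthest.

Distance from the start cell at (49.8, -42.7) to each:
E (453.6, -835.6): 889.8 m
C (1241.3, -202.2): 1202.1 m
A (320.0, -1348.2): 1333.2 m
B (1253.5, -946.4): 1505.2 m
D (1636.9, -1360.7): 2063.0 m

E, C, A, B, D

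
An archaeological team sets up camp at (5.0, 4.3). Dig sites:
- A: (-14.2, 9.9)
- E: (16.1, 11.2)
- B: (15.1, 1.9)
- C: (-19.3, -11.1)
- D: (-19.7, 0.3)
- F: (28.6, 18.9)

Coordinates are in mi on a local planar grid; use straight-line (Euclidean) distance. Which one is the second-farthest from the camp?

Distances from the camp ((5.0, 4.3)):
C: 28.8 mi
F: 27.8 mi
D: 25.0 mi
A: 20.0 mi
E: 13.1 mi
B: 10.4 mi
The second-farthest is F at 27.8 mi.

F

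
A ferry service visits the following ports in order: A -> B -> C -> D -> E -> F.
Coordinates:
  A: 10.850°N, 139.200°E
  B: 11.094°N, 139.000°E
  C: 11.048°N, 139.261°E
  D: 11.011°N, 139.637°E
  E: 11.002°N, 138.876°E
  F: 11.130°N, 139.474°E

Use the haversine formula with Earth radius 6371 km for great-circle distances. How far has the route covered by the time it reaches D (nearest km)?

Leg distances:
A→B: 34.8 km  (cumulative 34.8 km)
B→C: 28.9 km  (cumulative 63.8 km)
C→D: 41.2 km  (cumulative 105.0 km)
Cumulative distance at D ≈ 105 km.

105 km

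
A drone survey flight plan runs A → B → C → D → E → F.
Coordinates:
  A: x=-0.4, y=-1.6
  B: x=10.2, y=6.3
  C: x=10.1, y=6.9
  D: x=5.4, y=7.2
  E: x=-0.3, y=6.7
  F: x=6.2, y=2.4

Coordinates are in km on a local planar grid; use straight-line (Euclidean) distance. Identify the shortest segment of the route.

Leg distances:
A→B: 13.2 km
B→C: 0.6 km
C→D: 4.7 km
D→E: 5.7 km
E→F: 7.8 km
The shortest leg is B–C at 0.6 km.

B–C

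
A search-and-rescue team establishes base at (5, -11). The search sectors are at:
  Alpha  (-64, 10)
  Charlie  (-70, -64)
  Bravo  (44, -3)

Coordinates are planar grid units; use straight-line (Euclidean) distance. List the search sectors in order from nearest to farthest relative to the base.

Bravo, Alpha, Charlie

Distances from the base:
Bravo (44, -3): 39.8
Alpha (-64, 10): 72.1
Charlie (-70, -64): 91.8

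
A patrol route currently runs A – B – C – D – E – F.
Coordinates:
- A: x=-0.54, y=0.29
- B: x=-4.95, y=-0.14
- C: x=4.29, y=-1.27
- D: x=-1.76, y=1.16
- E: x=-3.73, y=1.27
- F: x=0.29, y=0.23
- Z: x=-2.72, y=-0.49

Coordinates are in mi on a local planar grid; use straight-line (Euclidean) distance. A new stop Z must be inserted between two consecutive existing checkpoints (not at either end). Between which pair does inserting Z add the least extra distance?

between B and C

Added distance for inserting Z between each consecutive pair:
A–B: 0.1 mi
B–C: 0.0 mi
C–D: 2.4 mi
D–E: 2.0 mi
E–F: 1.0 mi
Smallest added distance is 0.0 mi, inserting between B and C.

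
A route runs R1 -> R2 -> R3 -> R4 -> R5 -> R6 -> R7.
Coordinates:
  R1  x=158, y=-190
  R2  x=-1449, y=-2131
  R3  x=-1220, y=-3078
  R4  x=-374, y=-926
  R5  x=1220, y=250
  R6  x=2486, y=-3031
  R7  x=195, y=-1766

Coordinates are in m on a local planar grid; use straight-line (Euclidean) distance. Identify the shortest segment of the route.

R2–R3

Leg distances:
R1→R2: 2519.9 m
R2→R3: 974.3 m
R3→R4: 2312.3 m
R4→R5: 1980.9 m
R5→R6: 3516.8 m
R6→R7: 2617.0 m
The shortest leg is R2–R3 at 974.3 m.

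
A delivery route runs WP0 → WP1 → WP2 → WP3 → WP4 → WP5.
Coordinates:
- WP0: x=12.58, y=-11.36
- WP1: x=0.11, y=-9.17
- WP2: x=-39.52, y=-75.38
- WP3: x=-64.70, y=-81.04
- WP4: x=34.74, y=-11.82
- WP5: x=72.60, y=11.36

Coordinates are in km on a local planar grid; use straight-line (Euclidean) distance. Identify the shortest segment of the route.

WP0–WP1

Leg distances:
WP0→WP1: 12.7 km
WP1→WP2: 77.2 km
WP2→WP3: 25.8 km
WP3→WP4: 121.2 km
WP4→WP5: 44.4 km
The shortest leg is WP0–WP1 at 12.7 km.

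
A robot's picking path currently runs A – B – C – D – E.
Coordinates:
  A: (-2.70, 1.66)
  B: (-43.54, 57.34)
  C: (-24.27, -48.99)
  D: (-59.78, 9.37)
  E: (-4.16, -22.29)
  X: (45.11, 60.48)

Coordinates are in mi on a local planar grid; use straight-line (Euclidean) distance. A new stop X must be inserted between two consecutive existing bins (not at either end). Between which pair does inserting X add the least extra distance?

between A and B

Added distance for inserting X between each consecutive pair:
A–B: 95.5 mi
B–C: 110.2 mi
C–D: 178.0 mi
D–E: 149.0 mi
Smallest added distance is 95.5 mi, inserting between A and B.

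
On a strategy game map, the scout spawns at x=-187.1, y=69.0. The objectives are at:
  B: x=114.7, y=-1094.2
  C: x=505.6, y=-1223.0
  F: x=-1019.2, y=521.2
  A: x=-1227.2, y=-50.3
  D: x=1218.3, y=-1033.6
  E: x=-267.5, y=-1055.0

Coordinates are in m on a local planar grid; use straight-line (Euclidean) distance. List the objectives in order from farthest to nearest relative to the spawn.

Distances from the spawn:
D x=1218.3, y=-1033.6: 1786.3 m
C x=505.6, y=-1223.0: 1466.0 m
B x=114.7, y=-1094.2: 1201.7 m
E x=-267.5, y=-1055.0: 1126.9 m
A x=-1227.2, y=-50.3: 1046.9 m
F x=-1019.2, y=521.2: 947.0 m

D, C, B, E, A, F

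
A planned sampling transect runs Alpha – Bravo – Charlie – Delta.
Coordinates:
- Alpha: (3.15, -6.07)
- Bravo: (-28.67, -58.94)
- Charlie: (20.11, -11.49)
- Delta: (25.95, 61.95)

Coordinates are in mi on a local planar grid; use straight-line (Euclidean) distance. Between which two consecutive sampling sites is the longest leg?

Leg distances:
Alpha→Bravo: 61.7 mi
Bravo→Charlie: 68.1 mi
Charlie→Delta: 73.7 mi
The longest leg is Charlie–Delta at 73.7 mi.

Charlie–Delta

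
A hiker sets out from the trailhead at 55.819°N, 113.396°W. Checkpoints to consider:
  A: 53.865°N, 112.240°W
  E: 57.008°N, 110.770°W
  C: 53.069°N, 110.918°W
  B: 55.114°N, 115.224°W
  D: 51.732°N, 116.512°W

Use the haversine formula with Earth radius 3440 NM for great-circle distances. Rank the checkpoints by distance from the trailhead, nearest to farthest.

Computing each great-circle distance from 55.819°N, 113.396°W:
B 55.114°N, 115.224°W: 75.2 NM
E 57.008°N, 110.770°W: 112.7 NM
A 53.865°N, 112.240°W: 123.9 NM
C 53.069°N, 110.918°W: 186.4 NM
D 51.732°N, 116.512°W: 269.1 NM

B, E, A, C, D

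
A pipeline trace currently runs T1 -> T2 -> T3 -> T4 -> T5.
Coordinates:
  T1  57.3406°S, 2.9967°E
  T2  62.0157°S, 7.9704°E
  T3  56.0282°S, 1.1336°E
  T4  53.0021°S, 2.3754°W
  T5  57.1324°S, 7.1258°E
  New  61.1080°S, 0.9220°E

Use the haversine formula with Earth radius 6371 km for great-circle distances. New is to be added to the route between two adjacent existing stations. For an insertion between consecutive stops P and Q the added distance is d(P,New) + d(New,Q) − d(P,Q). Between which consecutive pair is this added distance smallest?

Added distance for inserting New between each consecutive pair:
T1–T2: 231.9 km
T2–T3: 180.1 km
T3–T4: 1082.3 km
T4–T5: 730.3 km
Smallest added distance is 180.1 km, inserting between T2 and T3.

between T2 and T3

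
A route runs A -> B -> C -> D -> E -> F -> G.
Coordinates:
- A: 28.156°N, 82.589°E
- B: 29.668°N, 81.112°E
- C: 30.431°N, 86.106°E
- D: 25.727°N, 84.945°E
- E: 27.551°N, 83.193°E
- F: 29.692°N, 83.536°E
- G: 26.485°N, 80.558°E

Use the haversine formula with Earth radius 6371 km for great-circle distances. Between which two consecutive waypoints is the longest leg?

Leg distances:
A→B: 221.2 km
B→C: 488.1 km
C→D: 535.3 km
D→E: 267.3 km
E→F: 240.4 km
F→G: 460.9 km
The longest leg is C–D at 535.3 km.

C–D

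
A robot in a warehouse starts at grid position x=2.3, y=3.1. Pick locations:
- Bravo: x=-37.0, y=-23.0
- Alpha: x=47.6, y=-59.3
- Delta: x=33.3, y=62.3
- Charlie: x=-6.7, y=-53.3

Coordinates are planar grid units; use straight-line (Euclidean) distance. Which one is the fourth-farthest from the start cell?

Distances from the start cell (x=2.3, y=3.1):
Alpha: 77.1
Delta: 66.8
Charlie: 57.1
Bravo: 47.2
The fourth-farthest is Bravo at 47.2.

Bravo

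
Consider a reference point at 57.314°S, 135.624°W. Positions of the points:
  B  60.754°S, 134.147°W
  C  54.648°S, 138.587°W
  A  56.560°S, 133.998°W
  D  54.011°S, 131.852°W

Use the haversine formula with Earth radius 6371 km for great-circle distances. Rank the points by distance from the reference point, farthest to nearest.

Distance from the reference point at 57.314°S, 135.624°W to each:
D 54.011°S, 131.852°W: 436.7 km
B 60.754°S, 134.147°W: 391.7 km
C 54.648°S, 138.587°W: 349.0 km
A 56.560°S, 133.998°W: 129.5 km

D, B, C, A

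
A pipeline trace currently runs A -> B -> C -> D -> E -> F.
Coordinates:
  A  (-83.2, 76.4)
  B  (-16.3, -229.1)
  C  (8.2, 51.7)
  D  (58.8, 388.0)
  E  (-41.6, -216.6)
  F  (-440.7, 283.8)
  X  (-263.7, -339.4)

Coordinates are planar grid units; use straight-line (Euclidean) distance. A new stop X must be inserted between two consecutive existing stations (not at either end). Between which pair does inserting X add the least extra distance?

between E and F

Added distance for inserting X between each consecutive pair:
A–B: 411.4
B–C: 465.3
C–D: 931.9
D–E: 436.6
E–F: 261.6
Smallest added distance is 261.6, inserting between E and F.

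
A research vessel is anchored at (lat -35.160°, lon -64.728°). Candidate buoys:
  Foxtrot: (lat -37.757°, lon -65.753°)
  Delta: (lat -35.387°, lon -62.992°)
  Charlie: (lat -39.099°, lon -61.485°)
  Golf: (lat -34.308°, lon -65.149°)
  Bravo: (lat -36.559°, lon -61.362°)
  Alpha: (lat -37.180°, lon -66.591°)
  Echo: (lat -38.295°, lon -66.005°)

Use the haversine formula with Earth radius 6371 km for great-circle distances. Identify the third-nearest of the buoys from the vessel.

Distance to each, sorted:
Golf: 102.3 km
Delta: 159.6 km
Alpha: 280.0 km
Foxtrot: 303.0 km
Bravo: 340.9 km
Echo: 366.7 km
Charlie: 523.8 km
The third-nearest is Alpha at 280.0 km.

Alpha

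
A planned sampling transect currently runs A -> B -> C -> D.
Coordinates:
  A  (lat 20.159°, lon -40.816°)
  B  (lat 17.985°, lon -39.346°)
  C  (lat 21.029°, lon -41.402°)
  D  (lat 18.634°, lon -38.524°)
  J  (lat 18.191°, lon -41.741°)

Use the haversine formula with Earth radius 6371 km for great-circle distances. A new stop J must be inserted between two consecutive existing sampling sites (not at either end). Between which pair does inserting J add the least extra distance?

Added distance for inserting J between each consecutive pair:
A–B: 206.7 km
B–C: 170.5 km
C–D: 258.6 km
Smallest added distance is 170.5 km, inserting between B and C.

between B and C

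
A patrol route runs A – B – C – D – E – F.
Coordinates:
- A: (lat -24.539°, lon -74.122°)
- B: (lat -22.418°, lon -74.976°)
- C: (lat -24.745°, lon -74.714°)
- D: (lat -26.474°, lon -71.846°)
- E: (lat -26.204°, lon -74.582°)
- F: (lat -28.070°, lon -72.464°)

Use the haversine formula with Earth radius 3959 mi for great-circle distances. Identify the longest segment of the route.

Leg distances:
A→B: 156.2 mi
B→C: 161.6 mi
C→D: 214.9 mi
D→E: 170.4 mi
E→F: 183.3 mi
The longest leg is C–D at 214.9 mi.

C–D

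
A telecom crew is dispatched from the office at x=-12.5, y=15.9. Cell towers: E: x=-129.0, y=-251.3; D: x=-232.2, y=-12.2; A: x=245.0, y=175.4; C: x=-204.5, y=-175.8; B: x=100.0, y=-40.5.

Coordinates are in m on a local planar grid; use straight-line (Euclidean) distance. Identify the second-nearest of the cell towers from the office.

D

Distances from the office (x=-12.5, y=15.9):
B: 125.8 m
D: 221.5 m
C: 271.3 m
E: 291.5 m
A: 302.9 m
The second-nearest is D at 221.5 m.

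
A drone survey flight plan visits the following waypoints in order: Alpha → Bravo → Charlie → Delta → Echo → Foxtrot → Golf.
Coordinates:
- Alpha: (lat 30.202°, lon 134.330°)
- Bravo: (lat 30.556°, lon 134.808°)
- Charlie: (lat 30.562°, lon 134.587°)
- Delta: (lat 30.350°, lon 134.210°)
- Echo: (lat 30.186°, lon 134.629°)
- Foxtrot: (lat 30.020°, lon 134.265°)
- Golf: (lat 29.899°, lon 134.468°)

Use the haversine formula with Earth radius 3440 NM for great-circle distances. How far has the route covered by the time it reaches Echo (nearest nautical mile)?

91 NM

Leg distances:
Alpha→Bravo: 32.6 NM  (cumulative 32.6 NM)
Bravo→Charlie: 11.4 NM  (cumulative 44.1 NM)
Charlie→Delta: 23.3 NM  (cumulative 67.4 NM)
Delta→Echo: 23.9 NM  (cumulative 91.2 NM)
Cumulative distance at Echo ≈ 91 NM.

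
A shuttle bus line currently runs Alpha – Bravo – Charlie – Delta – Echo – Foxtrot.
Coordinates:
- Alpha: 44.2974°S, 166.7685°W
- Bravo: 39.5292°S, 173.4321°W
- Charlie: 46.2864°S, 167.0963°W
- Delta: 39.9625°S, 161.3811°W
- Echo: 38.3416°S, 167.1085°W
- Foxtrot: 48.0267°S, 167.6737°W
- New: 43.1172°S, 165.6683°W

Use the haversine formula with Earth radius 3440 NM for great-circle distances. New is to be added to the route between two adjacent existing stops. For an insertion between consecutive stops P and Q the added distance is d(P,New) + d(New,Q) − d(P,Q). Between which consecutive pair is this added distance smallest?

between Charlie and Delta

Added distance for inserting New between each consecutive pair:
Alpha–Bravo: 83.5 NM
Bravo–Charlie: 118.8 NM
Charlie–Delta: 15.3 NM
Delta–Echo: 280.4 NM
Echo–Foxtrot: 18.6 NM
Smallest added distance is 15.3 NM, inserting between Charlie and Delta.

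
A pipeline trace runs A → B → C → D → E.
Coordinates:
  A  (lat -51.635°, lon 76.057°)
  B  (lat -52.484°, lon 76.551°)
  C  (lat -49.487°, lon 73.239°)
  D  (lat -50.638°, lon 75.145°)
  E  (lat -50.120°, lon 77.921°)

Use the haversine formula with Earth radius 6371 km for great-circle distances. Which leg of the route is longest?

Leg distances:
A→B: 100.3 km
B→C: 405.9 km
C→D: 186.8 km
D→E: 205.1 km
The longest leg is B–C at 405.9 km.

B–C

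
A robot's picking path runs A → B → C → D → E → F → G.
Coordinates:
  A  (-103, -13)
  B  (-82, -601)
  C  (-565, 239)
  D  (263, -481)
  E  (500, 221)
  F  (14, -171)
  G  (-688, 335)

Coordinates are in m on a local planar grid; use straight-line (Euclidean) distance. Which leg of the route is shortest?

Leg distances:
A→B: 588.4 m
B→C: 969.0 m
C→D: 1097.3 m
D→E: 740.9 m
E→F: 624.4 m
F→G: 865.4 m
The shortest leg is A–B at 588.4 m.

A–B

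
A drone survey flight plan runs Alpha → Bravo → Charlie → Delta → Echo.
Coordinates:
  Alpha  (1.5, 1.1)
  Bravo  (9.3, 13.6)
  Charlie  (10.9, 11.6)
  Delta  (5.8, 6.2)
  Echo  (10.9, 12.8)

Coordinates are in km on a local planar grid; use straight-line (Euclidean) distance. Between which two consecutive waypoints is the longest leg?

Alpha–Bravo

Leg distances:
Alpha→Bravo: 14.7 km
Bravo→Charlie: 2.6 km
Charlie→Delta: 7.4 km
Delta→Echo: 8.3 km
The longest leg is Alpha–Bravo at 14.7 km.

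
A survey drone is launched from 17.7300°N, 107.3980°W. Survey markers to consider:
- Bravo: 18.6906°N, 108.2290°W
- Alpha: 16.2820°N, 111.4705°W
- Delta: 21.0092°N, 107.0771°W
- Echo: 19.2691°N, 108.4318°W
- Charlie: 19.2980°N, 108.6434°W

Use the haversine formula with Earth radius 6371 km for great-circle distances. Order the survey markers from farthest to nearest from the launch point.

Distances from the launch point:
Alpha 16.2820°N, 111.4705°W: 462.0 km
Delta 21.0092°N, 107.0771°W: 366.2 km
Charlie 19.2980°N, 108.6434°W: 218.3 km
Echo 19.2691°N, 108.4318°W: 202.9 km
Bravo 18.6906°N, 108.2290°W: 138.3 km

Alpha, Delta, Charlie, Echo, Bravo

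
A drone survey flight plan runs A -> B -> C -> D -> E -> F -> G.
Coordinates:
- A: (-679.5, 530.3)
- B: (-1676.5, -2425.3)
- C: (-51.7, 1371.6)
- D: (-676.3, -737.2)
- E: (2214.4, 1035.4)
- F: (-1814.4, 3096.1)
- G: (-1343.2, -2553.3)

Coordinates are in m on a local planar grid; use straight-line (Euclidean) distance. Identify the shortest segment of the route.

C–D

Leg distances:
A→B: 3119.2 m
B→C: 4129.9 m
C→D: 2199.4 m
D→E: 3390.9 m
E→F: 4525.2 m
F→G: 5669.0 m
The shortest leg is C–D at 2199.4 m.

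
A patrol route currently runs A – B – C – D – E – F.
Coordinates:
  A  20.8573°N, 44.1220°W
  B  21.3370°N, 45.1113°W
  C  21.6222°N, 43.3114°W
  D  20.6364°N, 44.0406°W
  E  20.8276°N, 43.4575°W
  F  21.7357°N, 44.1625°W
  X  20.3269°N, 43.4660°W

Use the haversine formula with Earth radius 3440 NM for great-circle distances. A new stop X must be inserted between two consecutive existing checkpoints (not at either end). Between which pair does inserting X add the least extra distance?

Added distance for inserting X between each consecutive pair:
A–B: 96.7 NM
B–C: 86.7 NM
C–D: 43.6 NM
D–E: 32.6 NM
E–F: 55.9 NM
Smallest added distance is 32.6 NM, inserting between D and E.

between D and E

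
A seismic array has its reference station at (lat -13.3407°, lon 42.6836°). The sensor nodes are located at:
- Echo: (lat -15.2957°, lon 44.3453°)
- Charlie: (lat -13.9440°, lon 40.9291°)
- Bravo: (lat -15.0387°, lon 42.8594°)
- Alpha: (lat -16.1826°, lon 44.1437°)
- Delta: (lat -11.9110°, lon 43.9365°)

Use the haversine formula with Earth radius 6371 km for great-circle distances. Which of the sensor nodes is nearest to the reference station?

Bravo

Distance to each, sorted:
Bravo: 189.8 km
Charlie: 201.1 km
Delta: 209.2 km
Echo: 281.6 km
Alpha: 352.8 km
The nearest is Bravo at 189.8 km.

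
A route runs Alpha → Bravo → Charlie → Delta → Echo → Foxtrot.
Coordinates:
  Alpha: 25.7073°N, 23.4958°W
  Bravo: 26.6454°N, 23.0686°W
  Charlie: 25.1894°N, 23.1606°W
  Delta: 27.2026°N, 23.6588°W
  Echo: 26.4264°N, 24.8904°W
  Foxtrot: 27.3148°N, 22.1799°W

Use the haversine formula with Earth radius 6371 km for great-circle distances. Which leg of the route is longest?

Leg distances:
Alpha→Bravo: 112.7 km
Bravo→Charlie: 162.2 km
Charlie→Delta: 229.3 km
Delta→Echo: 149.6 km
Echo→Foxtrot: 286.4 km
The longest leg is Echo–Foxtrot at 286.4 km.

Echo–Foxtrot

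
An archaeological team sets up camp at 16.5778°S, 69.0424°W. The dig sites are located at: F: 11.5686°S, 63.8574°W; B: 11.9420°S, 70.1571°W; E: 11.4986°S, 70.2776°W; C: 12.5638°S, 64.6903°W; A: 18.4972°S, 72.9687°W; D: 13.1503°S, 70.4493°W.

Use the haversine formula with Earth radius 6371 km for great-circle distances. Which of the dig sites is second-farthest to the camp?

C

Distances from the camp (16.5778°S, 69.0424°W):
F: 789.1 km
C: 646.9 km
E: 580.3 km
B: 529.3 km
A: 467.8 km
D: 410.0 km
The second-farthest is C at 646.9 km.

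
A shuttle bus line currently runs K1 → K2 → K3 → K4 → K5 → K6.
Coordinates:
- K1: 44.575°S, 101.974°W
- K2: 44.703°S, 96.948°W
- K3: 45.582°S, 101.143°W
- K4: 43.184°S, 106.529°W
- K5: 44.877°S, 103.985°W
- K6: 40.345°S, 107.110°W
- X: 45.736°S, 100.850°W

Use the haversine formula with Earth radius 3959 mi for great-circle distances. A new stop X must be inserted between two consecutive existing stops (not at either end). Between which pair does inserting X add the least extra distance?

Added distance for inserting X between each consecutive pair:
K1–K2: 52.8 mi
K2–K3: 7.3 mi
K3–K4: 35.3 mi
K4–K5: 322.1 mi
K5–K6: 300.6 mi
Smallest added distance is 7.3 mi, inserting between K2 and K3.

between K2 and K3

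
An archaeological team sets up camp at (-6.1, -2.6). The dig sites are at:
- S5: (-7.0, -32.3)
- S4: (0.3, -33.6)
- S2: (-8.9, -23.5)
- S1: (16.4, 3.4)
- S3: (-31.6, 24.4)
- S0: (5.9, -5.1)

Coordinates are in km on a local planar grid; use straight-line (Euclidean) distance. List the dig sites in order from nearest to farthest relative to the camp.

Distance from the camp at (-6.1, -2.6) to each:
S0 (5.9, -5.1): 12.3 km
S2 (-8.9, -23.5): 21.1 km
S1 (16.4, 3.4): 23.3 km
S5 (-7.0, -32.3): 29.7 km
S4 (0.3, -33.6): 31.7 km
S3 (-31.6, 24.4): 37.1 km

S0, S2, S1, S5, S4, S3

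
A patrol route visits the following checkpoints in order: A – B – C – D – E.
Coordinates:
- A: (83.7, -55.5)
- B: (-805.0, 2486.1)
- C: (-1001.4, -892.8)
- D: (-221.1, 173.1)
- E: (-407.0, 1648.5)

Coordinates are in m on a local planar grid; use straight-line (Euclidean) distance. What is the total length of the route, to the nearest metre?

Leg distances:
A→B: 2692.5 m  (cumulative 2692.5 m)
B→C: 3384.6 m  (cumulative 6077.1 m)
C→D: 1321.0 m  (cumulative 7398.1 m)
D→E: 1487.1 m  (cumulative 8885.2 m)
Total route length ≈ 8885 m.

8885 m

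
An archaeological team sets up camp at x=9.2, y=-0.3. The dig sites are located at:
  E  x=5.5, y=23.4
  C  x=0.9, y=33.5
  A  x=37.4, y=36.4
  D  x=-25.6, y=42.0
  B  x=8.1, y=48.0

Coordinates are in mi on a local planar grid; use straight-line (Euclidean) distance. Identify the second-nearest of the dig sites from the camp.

C

Distances from the camp (x=9.2, y=-0.3):
E: 24.0 mi
C: 34.8 mi
A: 46.3 mi
B: 48.3 mi
D: 54.8 mi
The second-nearest is C at 34.8 mi.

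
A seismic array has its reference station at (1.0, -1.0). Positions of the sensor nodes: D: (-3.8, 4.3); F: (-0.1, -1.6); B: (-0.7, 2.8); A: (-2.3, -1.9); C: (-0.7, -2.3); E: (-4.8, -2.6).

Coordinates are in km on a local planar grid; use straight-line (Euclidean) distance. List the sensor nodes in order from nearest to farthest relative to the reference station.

Distances from the reference station:
F (-0.1, -1.6): 1.3 km
C (-0.7, -2.3): 2.1 km
A (-2.3, -1.9): 3.4 km
B (-0.7, 2.8): 4.2 km
E (-4.8, -2.6): 6.0 km
D (-3.8, 4.3): 7.2 km

F, C, A, B, E, D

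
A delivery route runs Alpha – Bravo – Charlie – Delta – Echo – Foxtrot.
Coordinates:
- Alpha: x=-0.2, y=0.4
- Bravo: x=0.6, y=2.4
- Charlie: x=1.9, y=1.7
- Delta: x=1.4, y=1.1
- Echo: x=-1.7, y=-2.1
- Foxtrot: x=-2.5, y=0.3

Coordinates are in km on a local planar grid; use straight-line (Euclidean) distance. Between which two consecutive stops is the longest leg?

Leg distances:
Alpha→Bravo: 2.2 km
Bravo→Charlie: 1.5 km
Charlie→Delta: 0.8 km
Delta→Echo: 4.5 km
Echo→Foxtrot: 2.5 km
The longest leg is Delta–Echo at 4.5 km.

Delta–Echo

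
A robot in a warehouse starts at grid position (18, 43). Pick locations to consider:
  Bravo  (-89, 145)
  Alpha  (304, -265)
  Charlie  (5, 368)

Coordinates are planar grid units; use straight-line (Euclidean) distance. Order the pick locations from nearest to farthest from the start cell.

Bravo, Charlie, Alpha

Distances from the start cell:
Bravo (-89, 145): 147.8
Charlie (5, 368): 325.3
Alpha (304, -265): 420.3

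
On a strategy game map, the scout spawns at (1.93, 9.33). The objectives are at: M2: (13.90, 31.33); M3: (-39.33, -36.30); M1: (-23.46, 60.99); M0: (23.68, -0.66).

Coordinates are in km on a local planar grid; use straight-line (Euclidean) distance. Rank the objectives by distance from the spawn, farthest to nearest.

Distances from the spawn:
M3 (-39.33, -36.30): 61.5 km
M1 (-23.46, 60.99): 57.6 km
M2 (13.90, 31.33): 25.0 km
M0 (23.68, -0.66): 23.9 km

M3, M1, M2, M0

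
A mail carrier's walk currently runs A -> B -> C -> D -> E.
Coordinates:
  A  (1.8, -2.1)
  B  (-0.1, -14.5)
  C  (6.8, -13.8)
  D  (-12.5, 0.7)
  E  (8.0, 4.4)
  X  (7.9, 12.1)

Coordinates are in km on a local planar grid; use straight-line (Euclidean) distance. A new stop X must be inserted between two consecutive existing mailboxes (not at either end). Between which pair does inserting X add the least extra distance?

between D and E

Added distance for inserting X between each consecutive pair:
A–B: 30.7 km
B–C: 46.8 km
C–D: 25.2 km
D–E: 10.2 km
Smallest added distance is 10.2 km, inserting between D and E.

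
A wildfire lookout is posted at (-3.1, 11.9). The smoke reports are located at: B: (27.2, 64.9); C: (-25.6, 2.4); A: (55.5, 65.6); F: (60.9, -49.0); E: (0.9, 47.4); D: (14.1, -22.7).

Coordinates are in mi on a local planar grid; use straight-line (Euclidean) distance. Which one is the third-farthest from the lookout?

Distance to each, sorted:
F: 88.3 mi
A: 79.5 mi
B: 61.0 mi
D: 38.6 mi
E: 35.7 mi
C: 24.4 mi
The third-farthest is B at 61.0 mi.

B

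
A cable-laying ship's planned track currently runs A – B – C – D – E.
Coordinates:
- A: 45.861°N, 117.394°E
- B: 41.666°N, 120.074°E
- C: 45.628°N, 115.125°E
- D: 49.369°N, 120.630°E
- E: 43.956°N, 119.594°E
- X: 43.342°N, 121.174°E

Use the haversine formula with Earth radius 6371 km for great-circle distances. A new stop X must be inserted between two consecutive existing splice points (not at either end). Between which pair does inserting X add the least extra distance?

Added distance for inserting X between each consecutive pair:
A–B: 103.2 km
B–C: 156.2 km
C–D: 628.0 km
D–E: 208.7 km
Smallest added distance is 103.2 km, inserting between A and B.

between A and B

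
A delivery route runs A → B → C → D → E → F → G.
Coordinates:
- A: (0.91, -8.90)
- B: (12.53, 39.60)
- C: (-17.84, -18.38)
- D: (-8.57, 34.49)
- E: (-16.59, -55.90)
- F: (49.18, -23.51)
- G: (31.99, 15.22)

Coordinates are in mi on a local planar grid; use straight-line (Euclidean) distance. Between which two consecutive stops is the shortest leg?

Leg distances:
A→B: 49.9 mi
B→C: 65.5 mi
C→D: 53.7 mi
D→E: 90.7 mi
E→F: 73.3 mi
F→G: 42.4 mi
The shortest leg is F–G at 42.4 mi.

F–G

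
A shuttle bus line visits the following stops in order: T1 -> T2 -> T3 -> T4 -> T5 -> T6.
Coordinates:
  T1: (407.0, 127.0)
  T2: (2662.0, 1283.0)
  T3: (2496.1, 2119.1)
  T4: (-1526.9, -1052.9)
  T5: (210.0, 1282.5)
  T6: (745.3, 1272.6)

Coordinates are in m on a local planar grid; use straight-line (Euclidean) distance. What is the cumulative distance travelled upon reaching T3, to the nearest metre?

Leg distances:
T1→T2: 2534.0 m  (cumulative 2534.0 m)
T2→T3: 852.4 m  (cumulative 3386.4 m)
Cumulative distance at T3 ≈ 3386 m.

3386 m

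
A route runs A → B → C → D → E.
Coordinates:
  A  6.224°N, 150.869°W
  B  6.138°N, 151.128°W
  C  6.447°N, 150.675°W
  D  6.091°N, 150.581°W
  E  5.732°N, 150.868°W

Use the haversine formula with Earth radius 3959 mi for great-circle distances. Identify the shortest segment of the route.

Leg distances:
A→B: 18.8 mi
B→C: 37.7 mi
C→D: 25.4 mi
D→E: 31.7 mi
The shortest leg is A–B at 18.8 mi.

A–B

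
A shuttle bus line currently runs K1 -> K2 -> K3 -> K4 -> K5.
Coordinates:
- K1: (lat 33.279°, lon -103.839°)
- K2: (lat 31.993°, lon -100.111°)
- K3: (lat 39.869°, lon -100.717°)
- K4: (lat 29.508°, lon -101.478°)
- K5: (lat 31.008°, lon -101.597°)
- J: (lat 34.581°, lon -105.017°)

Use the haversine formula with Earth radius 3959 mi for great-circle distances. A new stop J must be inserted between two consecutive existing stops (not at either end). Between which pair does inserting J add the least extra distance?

Added distance for inserting J between each consecutive pair:
K1–K2: 213.1 mi
K2–K3: 224.9 mi
K3–K4: 125.1 mi
K4–K5: 620.1 mi
Smallest added distance is 125.1 mi, inserting between K3 and K4.

between K3 and K4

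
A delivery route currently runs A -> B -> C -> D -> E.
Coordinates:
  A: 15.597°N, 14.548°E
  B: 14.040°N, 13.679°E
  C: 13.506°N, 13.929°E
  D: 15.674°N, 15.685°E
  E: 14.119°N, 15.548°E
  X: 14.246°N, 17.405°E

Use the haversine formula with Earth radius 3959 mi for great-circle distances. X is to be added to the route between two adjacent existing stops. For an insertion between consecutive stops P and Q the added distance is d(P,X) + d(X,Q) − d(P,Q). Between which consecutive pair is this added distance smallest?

Added distance for inserting X between each consecutive pair:
A–B: 340.2 mi
B–C: 448.2 mi
C–D: 199.8 mi
D–E: 168.3 mi
Smallest added distance is 168.3 mi, inserting between D and E.

between D and E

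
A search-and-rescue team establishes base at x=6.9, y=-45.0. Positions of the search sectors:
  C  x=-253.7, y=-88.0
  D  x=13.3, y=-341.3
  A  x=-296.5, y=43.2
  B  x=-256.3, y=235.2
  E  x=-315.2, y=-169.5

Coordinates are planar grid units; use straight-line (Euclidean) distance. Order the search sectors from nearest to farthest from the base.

Computing each straight-line distance from x=6.9, y=-45.0:
C x=-253.7, y=-88.0: 264.1
D x=13.3, y=-341.3: 296.4
A x=-296.5, y=43.2: 316.0
E x=-315.2, y=-169.5: 345.3
B x=-256.3, y=235.2: 384.4

C, D, A, E, B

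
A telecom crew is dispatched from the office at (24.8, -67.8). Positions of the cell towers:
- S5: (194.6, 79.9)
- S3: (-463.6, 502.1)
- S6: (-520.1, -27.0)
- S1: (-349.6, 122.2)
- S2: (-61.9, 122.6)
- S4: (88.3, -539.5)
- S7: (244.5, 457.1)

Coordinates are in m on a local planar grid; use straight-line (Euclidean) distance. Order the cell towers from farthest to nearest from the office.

Computing each straight-line distance from (24.8, -67.8):
S3 (-463.6, 502.1): 750.5 m
S7 (244.5, 457.1): 569.0 m
S6 (-520.1, -27.0): 546.4 m
S4 (88.3, -539.5): 476.0 m
S1 (-349.6, 122.2): 419.9 m
S5 (194.6, 79.9): 225.0 m
S2 (-61.9, 122.6): 209.2 m

S3, S7, S6, S4, S1, S5, S2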